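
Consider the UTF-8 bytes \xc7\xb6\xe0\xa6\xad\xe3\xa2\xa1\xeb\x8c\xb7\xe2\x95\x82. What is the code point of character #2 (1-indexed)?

Offset 0: leading byte 0xC7 = 11000111 → 2-byte char #1 = C7 B6.
Offset 2: leading byte 0xE0 = 11100000 → 3-byte char #2 = E0 A6 AD.
Leading byte 0xE0 = 11100000 matches 1110xxxx → 3-byte sequence.
Byte 1: 0xE0 = 11100000, payload 0000 (4 bits).
Byte 2: 0xA6 = 10100110 (10xxxxxx ✓), payload 100110.
Byte 3: 0xAD = 10101101 (10xxxxxx ✓), payload 101101.
Concatenate: 0000100110101101 = 0x9AD (16 bits → U+09AD).

U+09AD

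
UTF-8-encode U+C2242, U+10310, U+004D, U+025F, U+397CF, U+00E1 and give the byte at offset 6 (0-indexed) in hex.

0x8C

U+C2242 → 4-byte form F3 82 89 82 at offsets 0–3.
U+10310 → 4-byte form F0 90 8C 90 at offsets 4–7.
Offset 6 falls in char 2's range; it's byte 3 of F0 90 8C 90 = 0x8C.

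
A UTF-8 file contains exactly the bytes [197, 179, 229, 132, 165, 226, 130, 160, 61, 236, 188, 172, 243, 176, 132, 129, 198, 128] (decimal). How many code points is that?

7

Byte at offset 0: 0xC5 = 11000101 → 2-byte char (#1). Advance 2.
Byte at offset 2: 0xE5 = 11100101 → 3-byte char (#2). Advance 3.
Byte at offset 5: 0xE2 = 11100010 → 3-byte char (#3). Advance 3.
Byte at offset 8: 0x3D = 00111101 → 1-byte char (#4). Advance 1.
Byte at offset 9: 0xEC = 11101100 → 3-byte char (#5). Advance 3.
Byte at offset 12: 0xF3 = 11110011 → 4-byte char (#6). Advance 4.
Byte at offset 16: 0xC6 = 11000110 → 2-byte char (#7). Advance 2.
Reached end at offset 18 after 7 code points.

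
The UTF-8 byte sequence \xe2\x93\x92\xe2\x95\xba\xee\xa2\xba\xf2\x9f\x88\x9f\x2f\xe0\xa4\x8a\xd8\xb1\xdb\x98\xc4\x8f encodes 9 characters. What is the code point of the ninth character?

U+010F

Offset 0: leading byte 0xE2 = 11100010 → 3-byte char #1 = E2 93 92.
Offset 3: leading byte 0xE2 = 11100010 → 3-byte char #2 = E2 95 BA.
Offset 6: leading byte 0xEE = 11101110 → 3-byte char #3 = EE A2 BA.
Offset 9: leading byte 0xF2 = 11110010 → 4-byte char #4 = F2 9F 88 9F.
Offset 13: leading byte 0x2F = 00101111 → 1-byte char #5 = 2F.
Offset 14: leading byte 0xE0 = 11100000 → 3-byte char #6 = E0 A4 8A.
Offset 17: leading byte 0xD8 = 11011000 → 2-byte char #7 = D8 B1.
Offset 19: leading byte 0xDB = 11011011 → 2-byte char #8 = DB 98.
Offset 21: leading byte 0xC4 = 11000100 → 2-byte char #9 = C4 8F.
Leading byte 0xC4 = 11000100 matches 110xxxxx → 2-byte sequence.
Byte 1: 0xC4 = 11000100, payload 00100 (5 bits).
Byte 2: 0x8F = 10001111 (10xxxxxx ✓), payload 001111.
Concatenate: 00100001111 = 0x10F (11 bits → U+010F).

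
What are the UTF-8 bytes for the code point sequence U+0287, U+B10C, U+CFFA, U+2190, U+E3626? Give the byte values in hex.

CA 87 EB 84 8C EC BF BA E2 86 90 F3 A3 98 A6

U+0287: 2-byte form → CA 87.
U+B10C: 3-byte form → EB 84 8C.
U+CFFA: 3-byte form → EC BF BA.
U+2190: 3-byte form → E2 86 90.
U+E3626: 4-byte form → F3 A3 98 A6.
Concatenated (15 bytes): CA 87 EB 84 8C EC BF BA E2 86 90 F3 A3 98 A6.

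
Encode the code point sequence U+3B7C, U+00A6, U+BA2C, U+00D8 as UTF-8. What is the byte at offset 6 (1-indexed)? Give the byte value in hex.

0xEB

1-indexed offset 6 is 0-indexed offset 5.
U+3B7C → 3-byte form E3 AD BC at offsets 0–2.
U+00A6 → 2-byte form C2 A6 at offsets 3–4.
U+BA2C → 3-byte form EB A8 AC at offsets 5–7.
Offset 5 falls in char 3's range; it's byte 1 of EB A8 AC = 0xEB.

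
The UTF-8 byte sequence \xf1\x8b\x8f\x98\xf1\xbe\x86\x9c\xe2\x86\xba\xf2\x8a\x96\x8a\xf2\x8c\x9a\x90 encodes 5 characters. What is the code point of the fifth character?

Offset 0: leading byte 0xF1 = 11110001 → 4-byte char #1 = F1 8B 8F 98.
Offset 4: leading byte 0xF1 = 11110001 → 4-byte char #2 = F1 BE 86 9C.
Offset 8: leading byte 0xE2 = 11100010 → 3-byte char #3 = E2 86 BA.
Offset 11: leading byte 0xF2 = 11110010 → 4-byte char #4 = F2 8A 96 8A.
Offset 15: leading byte 0xF2 = 11110010 → 4-byte char #5 = F2 8C 9A 90.
Leading byte 0xF2 = 11110010 matches 11110xxx → 4-byte sequence.
Byte 1: 0xF2 = 11110010, payload 010 (3 bits).
Byte 2: 0x8C = 10001100 (10xxxxxx ✓), payload 001100.
Byte 3: 0x9A = 10011010 (10xxxxxx ✓), payload 011010.
Byte 4: 0x90 = 10010000 (10xxxxxx ✓), payload 010000.
Concatenate: 010001100011010010000 = 0x8C690 (21 bits → U+8C690).

U+8C690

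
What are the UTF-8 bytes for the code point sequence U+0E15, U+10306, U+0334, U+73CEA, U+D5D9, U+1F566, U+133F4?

E0 B8 95 F0 90 8C 86 CC B4 F1 B3 B3 AA ED 97 99 F0 9F 95 A6 F0 93 8F B4

U+0E15: 3-byte form → E0 B8 95.
U+10306: 4-byte form → F0 90 8C 86.
U+0334: 2-byte form → CC B4.
U+73CEA: 4-byte form → F1 B3 B3 AA.
U+D5D9: 3-byte form → ED 97 99.
U+1F566: 4-byte form → F0 9F 95 A6.
U+133F4: 4-byte form → F0 93 8F B4.
Concatenated (24 bytes): E0 B8 95 F0 90 8C 86 CC B4 F1 B3 B3 AA ED 97 99 F0 9F 95 A6 F0 93 8F B4.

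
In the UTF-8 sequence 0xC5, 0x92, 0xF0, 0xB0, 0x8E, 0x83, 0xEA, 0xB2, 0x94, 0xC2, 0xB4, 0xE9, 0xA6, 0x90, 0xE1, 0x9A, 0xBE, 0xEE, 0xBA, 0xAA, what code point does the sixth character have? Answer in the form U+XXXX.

U+16BE

Offset 0: leading byte 0xC5 = 11000101 → 2-byte char #1 = C5 92.
Offset 2: leading byte 0xF0 = 11110000 → 4-byte char #2 = F0 B0 8E 83.
Offset 6: leading byte 0xEA = 11101010 → 3-byte char #3 = EA B2 94.
Offset 9: leading byte 0xC2 = 11000010 → 2-byte char #4 = C2 B4.
Offset 11: leading byte 0xE9 = 11101001 → 3-byte char #5 = E9 A6 90.
Offset 14: leading byte 0xE1 = 11100001 → 3-byte char #6 = E1 9A BE.
Leading byte 0xE1 = 11100001 matches 1110xxxx → 3-byte sequence.
Byte 1: 0xE1 = 11100001, payload 0001 (4 bits).
Byte 2: 0x9A = 10011010 (10xxxxxx ✓), payload 011010.
Byte 3: 0xBE = 10111110 (10xxxxxx ✓), payload 111110.
Concatenate: 0001011010111110 = 0x16BE (16 bits → U+16BE).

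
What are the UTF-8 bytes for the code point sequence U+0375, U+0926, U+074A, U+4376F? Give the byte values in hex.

U+0375: 2-byte form → CD B5.
U+0926: 3-byte form → E0 A4 A6.
U+074A: 2-byte form → DD 8A.
U+4376F: 4-byte form → F1 83 9D AF.
Concatenated (11 bytes): CD B5 E0 A4 A6 DD 8A F1 83 9D AF.

CD B5 E0 A4 A6 DD 8A F1 83 9D AF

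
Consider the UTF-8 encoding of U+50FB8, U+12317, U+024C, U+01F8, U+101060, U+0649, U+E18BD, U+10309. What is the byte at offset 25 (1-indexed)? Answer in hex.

0x8C

1-indexed offset 25 is 0-indexed offset 24.
U+50FB8 → 4-byte form F1 90 BE B8 at offsets 0–3.
U+12317 → 4-byte form F0 92 8C 97 at offsets 4–7.
U+024C → 2-byte form C9 8C at offsets 8–9.
U+01F8 → 2-byte form C7 B8 at offsets 10–11.
U+101060 → 4-byte form F4 81 81 A0 at offsets 12–15.
U+0649 → 2-byte form D9 89 at offsets 16–17.
U+E18BD → 4-byte form F3 A1 A2 BD at offsets 18–21.
U+10309 → 4-byte form F0 90 8C 89 at offsets 22–25.
Offset 24 falls in char 8's range; it's byte 3 of F0 90 8C 89 = 0x8C.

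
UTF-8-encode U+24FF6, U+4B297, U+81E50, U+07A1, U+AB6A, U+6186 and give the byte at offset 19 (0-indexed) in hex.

U+24FF6 → 4-byte form F0 A4 BF B6 at offsets 0–3.
U+4B297 → 4-byte form F1 8B 8A 97 at offsets 4–7.
U+81E50 → 4-byte form F2 81 B9 90 at offsets 8–11.
U+07A1 → 2-byte form DE A1 at offsets 12–13.
U+AB6A → 3-byte form EA AD AA at offsets 14–16.
U+6186 → 3-byte form E6 86 86 at offsets 17–19.
Offset 19 falls in char 6's range; it's byte 3 of E6 86 86 = 0x86.

0x86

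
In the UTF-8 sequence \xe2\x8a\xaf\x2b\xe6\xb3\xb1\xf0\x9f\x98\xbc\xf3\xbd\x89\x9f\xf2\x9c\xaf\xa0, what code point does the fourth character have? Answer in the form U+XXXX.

Offset 0: leading byte 0xE2 = 11100010 → 3-byte char #1 = E2 8A AF.
Offset 3: leading byte 0x2B = 00101011 → 1-byte char #2 = 2B.
Offset 4: leading byte 0xE6 = 11100110 → 3-byte char #3 = E6 B3 B1.
Offset 7: leading byte 0xF0 = 11110000 → 4-byte char #4 = F0 9F 98 BC.
Leading byte 0xF0 = 11110000 matches 11110xxx → 4-byte sequence.
Byte 1: 0xF0 = 11110000, payload 000 (3 bits).
Byte 2: 0x9F = 10011111 (10xxxxxx ✓), payload 011111.
Byte 3: 0x98 = 10011000 (10xxxxxx ✓), payload 011000.
Byte 4: 0xBC = 10111100 (10xxxxxx ✓), payload 111100.
Concatenate: 000011111011000111100 = 0x1F63C (21 bits → U+1F63C).

U+1F63C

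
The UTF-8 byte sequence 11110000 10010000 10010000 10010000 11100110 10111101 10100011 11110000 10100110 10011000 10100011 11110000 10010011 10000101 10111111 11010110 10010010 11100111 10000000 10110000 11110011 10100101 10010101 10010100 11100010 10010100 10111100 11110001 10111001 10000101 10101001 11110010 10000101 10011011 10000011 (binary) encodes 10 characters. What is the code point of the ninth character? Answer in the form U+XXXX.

U+79169

Offset 0: leading byte 0xF0 = 11110000 → 4-byte char #1 = F0 90 90 90.
Offset 4: leading byte 0xE6 = 11100110 → 3-byte char #2 = E6 BD A3.
Offset 7: leading byte 0xF0 = 11110000 → 4-byte char #3 = F0 A6 98 A3.
Offset 11: leading byte 0xF0 = 11110000 → 4-byte char #4 = F0 93 85 BF.
Offset 15: leading byte 0xD6 = 11010110 → 2-byte char #5 = D6 92.
Offset 17: leading byte 0xE7 = 11100111 → 3-byte char #6 = E7 80 B0.
Offset 20: leading byte 0xF3 = 11110011 → 4-byte char #7 = F3 A5 95 94.
Offset 24: leading byte 0xE2 = 11100010 → 3-byte char #8 = E2 94 BC.
Offset 27: leading byte 0xF1 = 11110001 → 4-byte char #9 = F1 B9 85 A9.
Leading byte 0xF1 = 11110001 matches 11110xxx → 4-byte sequence.
Byte 1: 0xF1 = 11110001, payload 001 (3 bits).
Byte 2: 0xB9 = 10111001 (10xxxxxx ✓), payload 111001.
Byte 3: 0x85 = 10000101 (10xxxxxx ✓), payload 000101.
Byte 4: 0xA9 = 10101001 (10xxxxxx ✓), payload 101001.
Concatenate: 001111001000101101001 = 0x79169 (21 bits → U+79169).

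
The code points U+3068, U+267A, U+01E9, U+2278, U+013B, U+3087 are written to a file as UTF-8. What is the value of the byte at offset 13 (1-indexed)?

1-indexed offset 13 is 0-indexed offset 12.
U+3068 → 3-byte form E3 81 A8 at offsets 0–2.
U+267A → 3-byte form E2 99 BA at offsets 3–5.
U+01E9 → 2-byte form C7 A9 at offsets 6–7.
U+2278 → 3-byte form E2 89 B8 at offsets 8–10.
U+013B → 2-byte form C4 BB at offsets 11–12.
Offset 12 falls in char 5's range; it's byte 2 of C4 BB = 0xBB.

0xBB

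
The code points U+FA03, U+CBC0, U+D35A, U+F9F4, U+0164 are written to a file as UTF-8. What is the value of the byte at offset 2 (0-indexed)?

0x83

U+FA03 → 3-byte form EF A8 83 at offsets 0–2.
Offset 2 falls in char 1's range; it's byte 3 of EF A8 83 = 0x83.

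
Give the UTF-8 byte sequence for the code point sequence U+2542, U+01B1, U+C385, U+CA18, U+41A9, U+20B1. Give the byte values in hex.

U+2542: 3-byte form → E2 95 82.
U+01B1: 2-byte form → C6 B1.
U+C385: 3-byte form → EC 8E 85.
U+CA18: 3-byte form → EC A8 98.
U+41A9: 3-byte form → E4 86 A9.
U+20B1: 3-byte form → E2 82 B1.
Concatenated (17 bytes): E2 95 82 C6 B1 EC 8E 85 EC A8 98 E4 86 A9 E2 82 B1.

E2 95 82 C6 B1 EC 8E 85 EC A8 98 E4 86 A9 E2 82 B1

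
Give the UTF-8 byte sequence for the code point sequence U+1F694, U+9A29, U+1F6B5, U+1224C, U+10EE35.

F0 9F 9A 94 E9 A8 A9 F0 9F 9A B5 F0 92 89 8C F4 8E B8 B5

U+1F694: 4-byte form → F0 9F 9A 94.
U+9A29: 3-byte form → E9 A8 A9.
U+1F6B5: 4-byte form → F0 9F 9A B5.
U+1224C: 4-byte form → F0 92 89 8C.
U+10EE35: 4-byte form → F4 8E B8 B5.
Concatenated (19 bytes): F0 9F 9A 94 E9 A8 A9 F0 9F 9A B5 F0 92 89 8C F4 8E B8 B5.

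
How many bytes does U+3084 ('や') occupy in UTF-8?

U+3084 = 0x3084. UTF-8 uses 1 byte below 0x80, 2 below 0x800, 3 below 0x10000, 4 up to 0x10FFFF. 0x3084 is in U+0800–U+FFFF → 3 bytes.

3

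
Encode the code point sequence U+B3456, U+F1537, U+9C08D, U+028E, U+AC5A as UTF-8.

U+B3456: 4-byte form → F2 B3 91 96.
U+F1537: 4-byte form → F3 B1 94 B7.
U+9C08D: 4-byte form → F2 9C 82 8D.
U+028E: 2-byte form → CA 8E.
U+AC5A: 3-byte form → EA B1 9A.
Concatenated (17 bytes): F2 B3 91 96 F3 B1 94 B7 F2 9C 82 8D CA 8E EA B1 9A.

F2 B3 91 96 F3 B1 94 B7 F2 9C 82 8D CA 8E EA B1 9A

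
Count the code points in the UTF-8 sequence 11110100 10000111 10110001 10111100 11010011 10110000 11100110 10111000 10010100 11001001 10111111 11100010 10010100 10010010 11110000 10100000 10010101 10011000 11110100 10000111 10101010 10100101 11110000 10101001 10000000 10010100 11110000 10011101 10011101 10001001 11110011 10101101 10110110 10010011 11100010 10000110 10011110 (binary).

Byte at offset 0: 0xF4 = 11110100 → 4-byte char (#1). Advance 4.
Byte at offset 4: 0xD3 = 11010011 → 2-byte char (#2). Advance 2.
Byte at offset 6: 0xE6 = 11100110 → 3-byte char (#3). Advance 3.
Byte at offset 9: 0xC9 = 11001001 → 2-byte char (#4). Advance 2.
Byte at offset 11: 0xE2 = 11100010 → 3-byte char (#5). Advance 3.
Byte at offset 14: 0xF0 = 11110000 → 4-byte char (#6). Advance 4.
Byte at offset 18: 0xF4 = 11110100 → 4-byte char (#7). Advance 4.
Byte at offset 22: 0xF0 = 11110000 → 4-byte char (#8). Advance 4.
Byte at offset 26: 0xF0 = 11110000 → 4-byte char (#9). Advance 4.
Byte at offset 30: 0xF3 = 11110011 → 4-byte char (#10). Advance 4.
Byte at offset 34: 0xE2 = 11100010 → 3-byte char (#11). Advance 3.
Reached end at offset 37 after 11 code points.

11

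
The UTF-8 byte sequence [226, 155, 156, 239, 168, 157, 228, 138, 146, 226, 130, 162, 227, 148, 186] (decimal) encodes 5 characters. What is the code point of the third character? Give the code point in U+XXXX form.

U+4292

Offset 0: leading byte 0xE2 = 11100010 → 3-byte char #1 = E2 9B 9C.
Offset 3: leading byte 0xEF = 11101111 → 3-byte char #2 = EF A8 9D.
Offset 6: leading byte 0xE4 = 11100100 → 3-byte char #3 = E4 8A 92.
Leading byte 0xE4 = 11100100 matches 1110xxxx → 3-byte sequence.
Byte 1: 0xE4 = 11100100, payload 0100 (4 bits).
Byte 2: 0x8A = 10001010 (10xxxxxx ✓), payload 001010.
Byte 3: 0x92 = 10010010 (10xxxxxx ✓), payload 010010.
Concatenate: 0100001010010010 = 0x4292 (16 bits → U+4292).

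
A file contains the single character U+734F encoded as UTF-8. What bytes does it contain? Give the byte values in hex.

E7 8D 8F

U+734F = 0x734F = 29519 decimal. In range U+0800–U+FFFF → 3-byte form: 1110xxxx 10xxxxxx 10xxxxxx.
Binary (16 bits): 0111001101001111.
Split 4+6+6: 0111 | 001101 | 001111.
Byte 1: 11100111 = 0xE7.
Byte 2: 10001101 = 0x8D.
Byte 3: 10001111 = 0x8F.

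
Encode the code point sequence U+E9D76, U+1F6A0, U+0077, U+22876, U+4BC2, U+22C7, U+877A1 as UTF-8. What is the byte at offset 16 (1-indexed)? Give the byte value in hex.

1-indexed offset 16 is 0-indexed offset 15.
U+E9D76 → 4-byte form F3 A9 B5 B6 at offsets 0–3.
U+1F6A0 → 4-byte form F0 9F 9A A0 at offsets 4–7.
U+0077 → 1-byte form 77 at offsets 8–8.
U+22876 → 4-byte form F0 A2 A1 B6 at offsets 9–12.
U+4BC2 → 3-byte form E4 AF 82 at offsets 13–15.
Offset 15 falls in char 5's range; it's byte 3 of E4 AF 82 = 0x82.

0x82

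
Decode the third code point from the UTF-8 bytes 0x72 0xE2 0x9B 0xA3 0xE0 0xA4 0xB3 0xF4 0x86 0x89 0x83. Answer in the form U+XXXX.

U+0933

Offset 0: leading byte 0x72 = 01110010 → 1-byte char #1 = 72.
Offset 1: leading byte 0xE2 = 11100010 → 3-byte char #2 = E2 9B A3.
Offset 4: leading byte 0xE0 = 11100000 → 3-byte char #3 = E0 A4 B3.
Leading byte 0xE0 = 11100000 matches 1110xxxx → 3-byte sequence.
Byte 1: 0xE0 = 11100000, payload 0000 (4 bits).
Byte 2: 0xA4 = 10100100 (10xxxxxx ✓), payload 100100.
Byte 3: 0xB3 = 10110011 (10xxxxxx ✓), payload 110011.
Concatenate: 0000100100110011 = 0x933 (16 bits → U+0933).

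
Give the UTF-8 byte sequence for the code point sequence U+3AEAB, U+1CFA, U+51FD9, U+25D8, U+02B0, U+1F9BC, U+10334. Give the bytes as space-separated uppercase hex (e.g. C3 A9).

U+3AEAB: 4-byte form → F0 BA BA AB.
U+1CFA: 3-byte form → E1 B3 BA.
U+51FD9: 4-byte form → F1 91 BF 99.
U+25D8: 3-byte form → E2 97 98.
U+02B0: 2-byte form → CA B0.
U+1F9BC: 4-byte form → F0 9F A6 BC.
U+10334: 4-byte form → F0 90 8C B4.
Concatenated (24 bytes): F0 BA BA AB E1 B3 BA F1 91 BF 99 E2 97 98 CA B0 F0 9F A6 BC F0 90 8C B4.

F0 BA BA AB E1 B3 BA F1 91 BF 99 E2 97 98 CA B0 F0 9F A6 BC F0 90 8C B4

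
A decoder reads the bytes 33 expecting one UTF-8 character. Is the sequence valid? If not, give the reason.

Leading byte 0x33 = 00110011 → 1-byte form.

valid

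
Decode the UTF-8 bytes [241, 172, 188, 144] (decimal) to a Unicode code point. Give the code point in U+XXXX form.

Leading byte 0xF1 = 11110001 matches 11110xxx → 4-byte sequence.
Byte 1: 0xF1 = 11110001, payload 001 (3 bits).
Byte 2: 0xAC = 10101100 (10xxxxxx ✓), payload 101100.
Byte 3: 0xBC = 10111100 (10xxxxxx ✓), payload 111100.
Byte 4: 0x90 = 10010000 (10xxxxxx ✓), payload 010000.
Concatenate: 001101100111100010000 = 0x6CF10 (21 bits → U+6CF10).

U+6CF10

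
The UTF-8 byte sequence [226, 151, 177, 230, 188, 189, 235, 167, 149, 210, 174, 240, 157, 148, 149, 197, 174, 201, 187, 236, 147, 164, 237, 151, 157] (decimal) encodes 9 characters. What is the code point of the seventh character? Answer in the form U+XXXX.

Offset 0: leading byte 0xE2 = 11100010 → 3-byte char #1 = E2 97 B1.
Offset 3: leading byte 0xE6 = 11100110 → 3-byte char #2 = E6 BC BD.
Offset 6: leading byte 0xEB = 11101011 → 3-byte char #3 = EB A7 95.
Offset 9: leading byte 0xD2 = 11010010 → 2-byte char #4 = D2 AE.
Offset 11: leading byte 0xF0 = 11110000 → 4-byte char #5 = F0 9D 94 95.
Offset 15: leading byte 0xC5 = 11000101 → 2-byte char #6 = C5 AE.
Offset 17: leading byte 0xC9 = 11001001 → 2-byte char #7 = C9 BB.
Leading byte 0xC9 = 11001001 matches 110xxxxx → 2-byte sequence.
Byte 1: 0xC9 = 11001001, payload 01001 (5 bits).
Byte 2: 0xBB = 10111011 (10xxxxxx ✓), payload 111011.
Concatenate: 01001111011 = 0x27B (11 bits → U+027B).

U+027B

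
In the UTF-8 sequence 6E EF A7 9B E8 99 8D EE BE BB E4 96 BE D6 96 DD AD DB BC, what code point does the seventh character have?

Offset 0: leading byte 0x6E = 01101110 → 1-byte char #1 = 6E.
Offset 1: leading byte 0xEF = 11101111 → 3-byte char #2 = EF A7 9B.
Offset 4: leading byte 0xE8 = 11101000 → 3-byte char #3 = E8 99 8D.
Offset 7: leading byte 0xEE = 11101110 → 3-byte char #4 = EE BE BB.
Offset 10: leading byte 0xE4 = 11100100 → 3-byte char #5 = E4 96 BE.
Offset 13: leading byte 0xD6 = 11010110 → 2-byte char #6 = D6 96.
Offset 15: leading byte 0xDD = 11011101 → 2-byte char #7 = DD AD.
Leading byte 0xDD = 11011101 matches 110xxxxx → 2-byte sequence.
Byte 1: 0xDD = 11011101, payload 11101 (5 bits).
Byte 2: 0xAD = 10101101 (10xxxxxx ✓), payload 101101.
Concatenate: 11101101101 = 0x76D (11 bits → U+076D).

U+076D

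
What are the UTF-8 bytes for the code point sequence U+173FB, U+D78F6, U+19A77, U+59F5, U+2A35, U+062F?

U+173FB: 4-byte form → F0 97 8F BB.
U+D78F6: 4-byte form → F3 97 A3 B6.
U+19A77: 4-byte form → F0 99 A9 B7.
U+59F5: 3-byte form → E5 A7 B5.
U+2A35: 3-byte form → E2 A8 B5.
U+062F: 2-byte form → D8 AF.
Concatenated (20 bytes): F0 97 8F BB F3 97 A3 B6 F0 99 A9 B7 E5 A7 B5 E2 A8 B5 D8 AF.

F0 97 8F BB F3 97 A3 B6 F0 99 A9 B7 E5 A7 B5 E2 A8 B5 D8 AF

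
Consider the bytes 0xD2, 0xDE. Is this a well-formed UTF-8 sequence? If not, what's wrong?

invalid (non-continuation byte where continuation expected)

Leading byte 0xD2 = 11010010 → 2-byte form.
Byte 2 is 0xDE = 11011110, which is not 10xxxxxx — expected a continuation byte.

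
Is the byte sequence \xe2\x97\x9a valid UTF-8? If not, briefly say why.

Leading byte 0xE2 = 11100010 → 3-byte form.
Continuation bytes 0x97=10010111, 0x9A=10011010 all match 10xxxxxx.
Decoded value 0x25DA is ≥ 0x800 (shortest form) and not a surrogate.

valid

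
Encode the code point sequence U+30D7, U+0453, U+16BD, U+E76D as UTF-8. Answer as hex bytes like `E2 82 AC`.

E3 83 97 D1 93 E1 9A BD EE 9D AD

U+30D7: 3-byte form → E3 83 97.
U+0453: 2-byte form → D1 93.
U+16BD: 3-byte form → E1 9A BD.
U+E76D: 3-byte form → EE 9D AD.
Concatenated (11 bytes): E3 83 97 D1 93 E1 9A BD EE 9D AD.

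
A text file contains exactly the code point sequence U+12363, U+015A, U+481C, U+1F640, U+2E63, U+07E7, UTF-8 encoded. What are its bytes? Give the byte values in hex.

F0 92 8D A3 C5 9A E4 A0 9C F0 9F 99 80 E2 B9 A3 DF A7

U+12363: 4-byte form → F0 92 8D A3.
U+015A: 2-byte form → C5 9A.
U+481C: 3-byte form → E4 A0 9C.
U+1F640: 4-byte form → F0 9F 99 80.
U+2E63: 3-byte form → E2 B9 A3.
U+07E7: 2-byte form → DF A7.
Concatenated (18 bytes): F0 92 8D A3 C5 9A E4 A0 9C F0 9F 99 80 E2 B9 A3 DF A7.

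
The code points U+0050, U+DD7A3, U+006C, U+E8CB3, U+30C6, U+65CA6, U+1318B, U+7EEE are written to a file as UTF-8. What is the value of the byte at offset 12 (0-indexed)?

0x86

U+0050 → 1-byte form 50 at offsets 0–0.
U+DD7A3 → 4-byte form F3 9D 9E A3 at offsets 1–4.
U+006C → 1-byte form 6C at offsets 5–5.
U+E8CB3 → 4-byte form F3 A8 B2 B3 at offsets 6–9.
U+30C6 → 3-byte form E3 83 86 at offsets 10–12.
Offset 12 falls in char 5's range; it's byte 3 of E3 83 86 = 0x86.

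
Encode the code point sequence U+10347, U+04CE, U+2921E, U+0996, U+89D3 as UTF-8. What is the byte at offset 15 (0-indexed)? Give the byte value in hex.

U+10347 → 4-byte form F0 90 8D 87 at offsets 0–3.
U+04CE → 2-byte form D3 8E at offsets 4–5.
U+2921E → 4-byte form F0 A9 88 9E at offsets 6–9.
U+0996 → 3-byte form E0 A6 96 at offsets 10–12.
U+89D3 → 3-byte form E8 A7 93 at offsets 13–15.
Offset 15 falls in char 5's range; it's byte 3 of E8 A7 93 = 0x93.

0x93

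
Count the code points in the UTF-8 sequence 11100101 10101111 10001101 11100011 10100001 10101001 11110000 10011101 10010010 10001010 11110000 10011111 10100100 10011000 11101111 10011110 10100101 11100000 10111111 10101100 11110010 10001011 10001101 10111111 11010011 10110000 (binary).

8

Byte at offset 0: 0xE5 = 11100101 → 3-byte char (#1). Advance 3.
Byte at offset 3: 0xE3 = 11100011 → 3-byte char (#2). Advance 3.
Byte at offset 6: 0xF0 = 11110000 → 4-byte char (#3). Advance 4.
Byte at offset 10: 0xF0 = 11110000 → 4-byte char (#4). Advance 4.
Byte at offset 14: 0xEF = 11101111 → 3-byte char (#5). Advance 3.
Byte at offset 17: 0xE0 = 11100000 → 3-byte char (#6). Advance 3.
Byte at offset 20: 0xF2 = 11110010 → 4-byte char (#7). Advance 4.
Byte at offset 24: 0xD3 = 11010011 → 2-byte char (#8). Advance 2.
Reached end at offset 26 after 8 code points.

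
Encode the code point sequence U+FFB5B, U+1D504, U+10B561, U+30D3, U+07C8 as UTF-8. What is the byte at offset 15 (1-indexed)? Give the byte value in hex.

1-indexed offset 15 is 0-indexed offset 14.
U+FFB5B → 4-byte form F3 BF AD 9B at offsets 0–3.
U+1D504 → 4-byte form F0 9D 94 84 at offsets 4–7.
U+10B561 → 4-byte form F4 8B 95 A1 at offsets 8–11.
U+30D3 → 3-byte form E3 83 93 at offsets 12–14.
Offset 14 falls in char 4's range; it's byte 3 of E3 83 93 = 0x93.

0x93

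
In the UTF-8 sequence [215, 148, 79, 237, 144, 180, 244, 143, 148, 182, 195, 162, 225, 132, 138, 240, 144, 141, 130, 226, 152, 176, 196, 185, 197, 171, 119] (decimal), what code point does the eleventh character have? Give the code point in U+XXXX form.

Offset 0: leading byte 0xD7 = 11010111 → 2-byte char #1 = D7 94.
Offset 2: leading byte 0x4F = 01001111 → 1-byte char #2 = 4F.
Offset 3: leading byte 0xED = 11101101 → 3-byte char #3 = ED 90 B4.
Offset 6: leading byte 0xF4 = 11110100 → 4-byte char #4 = F4 8F 94 B6.
Offset 10: leading byte 0xC3 = 11000011 → 2-byte char #5 = C3 A2.
Offset 12: leading byte 0xE1 = 11100001 → 3-byte char #6 = E1 84 8A.
Offset 15: leading byte 0xF0 = 11110000 → 4-byte char #7 = F0 90 8D 82.
Offset 19: leading byte 0xE2 = 11100010 → 3-byte char #8 = E2 98 B0.
Offset 22: leading byte 0xC4 = 11000100 → 2-byte char #9 = C4 B9.
Offset 24: leading byte 0xC5 = 11000101 → 2-byte char #10 = C5 AB.
Offset 26: leading byte 0x77 = 01110111 → 1-byte char #11 = 77.
Leading byte 0x77 = 01110111 matches 0xxxxxxx → 1-byte sequence.
Byte 1: 0x77 = 01110111, payload 1110111 (7 bits).
Concatenate: 1110111 = 0x77 (7 bits → U+0077).

U+0077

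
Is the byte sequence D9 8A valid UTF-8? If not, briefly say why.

Leading byte 0xD9 = 11011001 → 2-byte form.
Continuation bytes 0x8A=10001010 all match 10xxxxxx.
Decoded value 0x64A is ≥ 0x80 (shortest form) and not a surrogate.

valid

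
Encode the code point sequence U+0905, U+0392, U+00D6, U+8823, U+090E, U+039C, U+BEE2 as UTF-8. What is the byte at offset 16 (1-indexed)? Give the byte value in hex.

1-indexed offset 16 is 0-indexed offset 15.
U+0905 → 3-byte form E0 A4 85 at offsets 0–2.
U+0392 → 2-byte form CE 92 at offsets 3–4.
U+00D6 → 2-byte form C3 96 at offsets 5–6.
U+8823 → 3-byte form E8 A0 A3 at offsets 7–9.
U+090E → 3-byte form E0 A4 8E at offsets 10–12.
U+039C → 2-byte form CE 9C at offsets 13–14.
U+BEE2 → 3-byte form EB BB A2 at offsets 15–17.
Offset 15 falls in char 7's range; it's byte 1 of EB BB A2 = 0xEB.

0xEB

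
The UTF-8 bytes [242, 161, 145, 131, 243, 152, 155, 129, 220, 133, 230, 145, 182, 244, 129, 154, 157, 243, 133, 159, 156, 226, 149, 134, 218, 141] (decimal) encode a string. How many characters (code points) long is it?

8

Byte at offset 0: 0xF2 = 11110010 → 4-byte char (#1). Advance 4.
Byte at offset 4: 0xF3 = 11110011 → 4-byte char (#2). Advance 4.
Byte at offset 8: 0xDC = 11011100 → 2-byte char (#3). Advance 2.
Byte at offset 10: 0xE6 = 11100110 → 3-byte char (#4). Advance 3.
Byte at offset 13: 0xF4 = 11110100 → 4-byte char (#5). Advance 4.
Byte at offset 17: 0xF3 = 11110011 → 4-byte char (#6). Advance 4.
Byte at offset 21: 0xE2 = 11100010 → 3-byte char (#7). Advance 3.
Byte at offset 24: 0xDA = 11011010 → 2-byte char (#8). Advance 2.
Reached end at offset 26 after 8 code points.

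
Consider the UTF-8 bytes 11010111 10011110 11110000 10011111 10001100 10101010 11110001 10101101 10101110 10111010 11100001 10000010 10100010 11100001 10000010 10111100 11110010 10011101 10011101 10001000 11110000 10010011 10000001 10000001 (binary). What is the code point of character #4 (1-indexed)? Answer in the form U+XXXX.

U+10A2

Offset 0: leading byte 0xD7 = 11010111 → 2-byte char #1 = D7 9E.
Offset 2: leading byte 0xF0 = 11110000 → 4-byte char #2 = F0 9F 8C AA.
Offset 6: leading byte 0xF1 = 11110001 → 4-byte char #3 = F1 AD AE BA.
Offset 10: leading byte 0xE1 = 11100001 → 3-byte char #4 = E1 82 A2.
Leading byte 0xE1 = 11100001 matches 1110xxxx → 3-byte sequence.
Byte 1: 0xE1 = 11100001, payload 0001 (4 bits).
Byte 2: 0x82 = 10000010 (10xxxxxx ✓), payload 000010.
Byte 3: 0xA2 = 10100010 (10xxxxxx ✓), payload 100010.
Concatenate: 0001000010100010 = 0x10A2 (16 bits → U+10A2).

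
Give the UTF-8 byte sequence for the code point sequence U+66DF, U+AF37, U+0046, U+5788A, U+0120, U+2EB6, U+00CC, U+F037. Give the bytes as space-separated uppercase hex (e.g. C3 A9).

E6 9B 9F EA BC B7 46 F1 97 A2 8A C4 A0 E2 BA B6 C3 8C EF 80 B7

U+66DF: 3-byte form → E6 9B 9F.
U+AF37: 3-byte form → EA BC B7.
U+0046: 1-byte form → 46.
U+5788A: 4-byte form → F1 97 A2 8A.
U+0120: 2-byte form → C4 A0.
U+2EB6: 3-byte form → E2 BA B6.
U+00CC: 2-byte form → C3 8C.
U+F037: 3-byte form → EF 80 B7.
Concatenated (21 bytes): E6 9B 9F EA BC B7 46 F1 97 A2 8A C4 A0 E2 BA B6 C3 8C EF 80 B7.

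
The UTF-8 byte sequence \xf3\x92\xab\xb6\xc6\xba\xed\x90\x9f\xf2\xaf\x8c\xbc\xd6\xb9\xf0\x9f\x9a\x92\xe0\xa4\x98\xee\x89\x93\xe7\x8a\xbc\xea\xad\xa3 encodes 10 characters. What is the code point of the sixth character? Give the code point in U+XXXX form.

U+1F692

Offset 0: leading byte 0xF3 = 11110011 → 4-byte char #1 = F3 92 AB B6.
Offset 4: leading byte 0xC6 = 11000110 → 2-byte char #2 = C6 BA.
Offset 6: leading byte 0xED = 11101101 → 3-byte char #3 = ED 90 9F.
Offset 9: leading byte 0xF2 = 11110010 → 4-byte char #4 = F2 AF 8C BC.
Offset 13: leading byte 0xD6 = 11010110 → 2-byte char #5 = D6 B9.
Offset 15: leading byte 0xF0 = 11110000 → 4-byte char #6 = F0 9F 9A 92.
Leading byte 0xF0 = 11110000 matches 11110xxx → 4-byte sequence.
Byte 1: 0xF0 = 11110000, payload 000 (3 bits).
Byte 2: 0x9F = 10011111 (10xxxxxx ✓), payload 011111.
Byte 3: 0x9A = 10011010 (10xxxxxx ✓), payload 011010.
Byte 4: 0x92 = 10010010 (10xxxxxx ✓), payload 010010.
Concatenate: 000011111011010010010 = 0x1F692 (21 bits → U+1F692).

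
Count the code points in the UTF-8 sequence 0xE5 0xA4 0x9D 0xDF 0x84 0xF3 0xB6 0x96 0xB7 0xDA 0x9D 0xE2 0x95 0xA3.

Byte at offset 0: 0xE5 = 11100101 → 3-byte char (#1). Advance 3.
Byte at offset 3: 0xDF = 11011111 → 2-byte char (#2). Advance 2.
Byte at offset 5: 0xF3 = 11110011 → 4-byte char (#3). Advance 4.
Byte at offset 9: 0xDA = 11011010 → 2-byte char (#4). Advance 2.
Byte at offset 11: 0xE2 = 11100010 → 3-byte char (#5). Advance 3.
Reached end at offset 14 after 5 code points.

5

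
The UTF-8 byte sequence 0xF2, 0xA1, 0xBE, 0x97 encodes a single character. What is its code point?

U+A1F97

Leading byte 0xF2 = 11110010 matches 11110xxx → 4-byte sequence.
Byte 1: 0xF2 = 11110010, payload 010 (3 bits).
Byte 2: 0xA1 = 10100001 (10xxxxxx ✓), payload 100001.
Byte 3: 0xBE = 10111110 (10xxxxxx ✓), payload 111110.
Byte 4: 0x97 = 10010111 (10xxxxxx ✓), payload 010111.
Concatenate: 010100001111110010111 = 0xA1F97 (21 bits → U+A1F97).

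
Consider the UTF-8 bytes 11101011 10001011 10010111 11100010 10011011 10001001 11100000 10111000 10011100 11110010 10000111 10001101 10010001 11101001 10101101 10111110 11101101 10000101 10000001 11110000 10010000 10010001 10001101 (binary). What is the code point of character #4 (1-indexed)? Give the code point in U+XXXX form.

U+87351

Offset 0: leading byte 0xEB = 11101011 → 3-byte char #1 = EB 8B 97.
Offset 3: leading byte 0xE2 = 11100010 → 3-byte char #2 = E2 9B 89.
Offset 6: leading byte 0xE0 = 11100000 → 3-byte char #3 = E0 B8 9C.
Offset 9: leading byte 0xF2 = 11110010 → 4-byte char #4 = F2 87 8D 91.
Leading byte 0xF2 = 11110010 matches 11110xxx → 4-byte sequence.
Byte 1: 0xF2 = 11110010, payload 010 (3 bits).
Byte 2: 0x87 = 10000111 (10xxxxxx ✓), payload 000111.
Byte 3: 0x8D = 10001101 (10xxxxxx ✓), payload 001101.
Byte 4: 0x91 = 10010001 (10xxxxxx ✓), payload 010001.
Concatenate: 010000111001101010001 = 0x87351 (21 bits → U+87351).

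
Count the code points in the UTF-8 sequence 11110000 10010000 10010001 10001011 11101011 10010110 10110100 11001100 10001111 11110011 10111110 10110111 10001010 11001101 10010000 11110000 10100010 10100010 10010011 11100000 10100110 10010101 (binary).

Byte at offset 0: 0xF0 = 11110000 → 4-byte char (#1). Advance 4.
Byte at offset 4: 0xEB = 11101011 → 3-byte char (#2). Advance 3.
Byte at offset 7: 0xCC = 11001100 → 2-byte char (#3). Advance 2.
Byte at offset 9: 0xF3 = 11110011 → 4-byte char (#4). Advance 4.
Byte at offset 13: 0xCD = 11001101 → 2-byte char (#5). Advance 2.
Byte at offset 15: 0xF0 = 11110000 → 4-byte char (#6). Advance 4.
Byte at offset 19: 0xE0 = 11100000 → 3-byte char (#7). Advance 3.
Reached end at offset 22 after 7 code points.

7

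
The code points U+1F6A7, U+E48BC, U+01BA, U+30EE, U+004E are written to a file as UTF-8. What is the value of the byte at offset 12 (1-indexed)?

1-indexed offset 12 is 0-indexed offset 11.
U+1F6A7 → 4-byte form F0 9F 9A A7 at offsets 0–3.
U+E48BC → 4-byte form F3 A4 A2 BC at offsets 4–7.
U+01BA → 2-byte form C6 BA at offsets 8–9.
U+30EE → 3-byte form E3 83 AE at offsets 10–12.
Offset 11 falls in char 4's range; it's byte 2 of E3 83 AE = 0x83.

0x83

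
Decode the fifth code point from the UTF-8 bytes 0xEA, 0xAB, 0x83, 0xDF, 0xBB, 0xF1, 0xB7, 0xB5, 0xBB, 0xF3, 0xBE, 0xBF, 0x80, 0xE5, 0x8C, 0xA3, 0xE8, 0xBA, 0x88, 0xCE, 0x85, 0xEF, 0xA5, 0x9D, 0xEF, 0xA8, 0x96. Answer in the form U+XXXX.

U+5323

Offset 0: leading byte 0xEA = 11101010 → 3-byte char #1 = EA AB 83.
Offset 3: leading byte 0xDF = 11011111 → 2-byte char #2 = DF BB.
Offset 5: leading byte 0xF1 = 11110001 → 4-byte char #3 = F1 B7 B5 BB.
Offset 9: leading byte 0xF3 = 11110011 → 4-byte char #4 = F3 BE BF 80.
Offset 13: leading byte 0xE5 = 11100101 → 3-byte char #5 = E5 8C A3.
Leading byte 0xE5 = 11100101 matches 1110xxxx → 3-byte sequence.
Byte 1: 0xE5 = 11100101, payload 0101 (4 bits).
Byte 2: 0x8C = 10001100 (10xxxxxx ✓), payload 001100.
Byte 3: 0xA3 = 10100011 (10xxxxxx ✓), payload 100011.
Concatenate: 0101001100100011 = 0x5323 (16 bits → U+5323).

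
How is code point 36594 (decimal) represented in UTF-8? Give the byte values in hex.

E8 BB B2

U+8EF2 = 0x8EF2 = 36594 decimal. In range U+0800–U+FFFF → 3-byte form: 1110xxxx 10xxxxxx 10xxxxxx.
Binary (16 bits): 1000111011110010.
Split 4+6+6: 1000 | 111011 | 110010.
Byte 1: 11101000 = 0xE8.
Byte 2: 10111011 = 0xBB.
Byte 3: 10110010 = 0xB2.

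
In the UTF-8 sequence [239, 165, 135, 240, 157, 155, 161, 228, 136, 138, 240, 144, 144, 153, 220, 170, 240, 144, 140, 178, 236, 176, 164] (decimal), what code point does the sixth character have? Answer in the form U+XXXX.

U+10332

Offset 0: leading byte 0xEF = 11101111 → 3-byte char #1 = EF A5 87.
Offset 3: leading byte 0xF0 = 11110000 → 4-byte char #2 = F0 9D 9B A1.
Offset 7: leading byte 0xE4 = 11100100 → 3-byte char #3 = E4 88 8A.
Offset 10: leading byte 0xF0 = 11110000 → 4-byte char #4 = F0 90 90 99.
Offset 14: leading byte 0xDC = 11011100 → 2-byte char #5 = DC AA.
Offset 16: leading byte 0xF0 = 11110000 → 4-byte char #6 = F0 90 8C B2.
Leading byte 0xF0 = 11110000 matches 11110xxx → 4-byte sequence.
Byte 1: 0xF0 = 11110000, payload 000 (3 bits).
Byte 2: 0x90 = 10010000 (10xxxxxx ✓), payload 010000.
Byte 3: 0x8C = 10001100 (10xxxxxx ✓), payload 001100.
Byte 4: 0xB2 = 10110010 (10xxxxxx ✓), payload 110010.
Concatenate: 000010000001100110010 = 0x10332 (21 bits → U+10332).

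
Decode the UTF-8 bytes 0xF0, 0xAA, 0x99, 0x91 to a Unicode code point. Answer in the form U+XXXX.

Leading byte 0xF0 = 11110000 matches 11110xxx → 4-byte sequence.
Byte 1: 0xF0 = 11110000, payload 000 (3 bits).
Byte 2: 0xAA = 10101010 (10xxxxxx ✓), payload 101010.
Byte 3: 0x99 = 10011001 (10xxxxxx ✓), payload 011001.
Byte 4: 0x91 = 10010001 (10xxxxxx ✓), payload 010001.
Concatenate: 000101010011001010001 = 0x2A651 (21 bits → U+2A651).

U+2A651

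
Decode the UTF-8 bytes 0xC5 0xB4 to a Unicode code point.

U+0174

Leading byte 0xC5 = 11000101 matches 110xxxxx → 2-byte sequence.
Byte 1: 0xC5 = 11000101, payload 00101 (5 bits).
Byte 2: 0xB4 = 10110100 (10xxxxxx ✓), payload 110100.
Concatenate: 00101110100 = 0x174 (11 bits → U+0174).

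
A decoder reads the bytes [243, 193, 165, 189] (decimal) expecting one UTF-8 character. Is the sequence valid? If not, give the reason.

invalid (non-continuation byte where continuation expected)

Leading byte 0xF3 = 11110011 → 4-byte form.
Byte 2 is 0xC1 = 11000001, which is not 10xxxxxx — expected a continuation byte.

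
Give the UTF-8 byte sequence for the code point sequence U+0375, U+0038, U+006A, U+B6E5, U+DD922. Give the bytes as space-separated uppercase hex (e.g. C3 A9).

U+0375: 2-byte form → CD B5.
U+0038: 1-byte form → 38.
U+006A: 1-byte form → 6A.
U+B6E5: 3-byte form → EB 9B A5.
U+DD922: 4-byte form → F3 9D A4 A2.
Concatenated (11 bytes): CD B5 38 6A EB 9B A5 F3 9D A4 A2.

CD B5 38 6A EB 9B A5 F3 9D A4 A2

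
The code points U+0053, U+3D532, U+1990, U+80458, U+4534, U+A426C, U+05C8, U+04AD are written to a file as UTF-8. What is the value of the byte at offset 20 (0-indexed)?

U+0053 → 1-byte form 53 at offsets 0–0.
U+3D532 → 4-byte form F0 BD 94 B2 at offsets 1–4.
U+1990 → 3-byte form E1 A6 90 at offsets 5–7.
U+80458 → 4-byte form F2 80 91 98 at offsets 8–11.
U+4534 → 3-byte form E4 94 B4 at offsets 12–14.
U+A426C → 4-byte form F2 A4 89 AC at offsets 15–18.
U+05C8 → 2-byte form D7 88 at offsets 19–20.
Offset 20 falls in char 7's range; it's byte 2 of D7 88 = 0x88.

0x88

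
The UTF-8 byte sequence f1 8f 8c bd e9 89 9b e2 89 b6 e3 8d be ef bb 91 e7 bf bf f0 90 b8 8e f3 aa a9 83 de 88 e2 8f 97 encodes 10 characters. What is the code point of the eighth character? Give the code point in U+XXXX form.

Offset 0: leading byte 0xF1 = 11110001 → 4-byte char #1 = F1 8F 8C BD.
Offset 4: leading byte 0xE9 = 11101001 → 3-byte char #2 = E9 89 9B.
Offset 7: leading byte 0xE2 = 11100010 → 3-byte char #3 = E2 89 B6.
Offset 10: leading byte 0xE3 = 11100011 → 3-byte char #4 = E3 8D BE.
Offset 13: leading byte 0xEF = 11101111 → 3-byte char #5 = EF BB 91.
Offset 16: leading byte 0xE7 = 11100111 → 3-byte char #6 = E7 BF BF.
Offset 19: leading byte 0xF0 = 11110000 → 4-byte char #7 = F0 90 B8 8E.
Offset 23: leading byte 0xF3 = 11110011 → 4-byte char #8 = F3 AA A9 83.
Leading byte 0xF3 = 11110011 matches 11110xxx → 4-byte sequence.
Byte 1: 0xF3 = 11110011, payload 011 (3 bits).
Byte 2: 0xAA = 10101010 (10xxxxxx ✓), payload 101010.
Byte 3: 0xA9 = 10101001 (10xxxxxx ✓), payload 101001.
Byte 4: 0x83 = 10000011 (10xxxxxx ✓), payload 000011.
Concatenate: 011101010101001000011 = 0xEAA43 (21 bits → U+EAA43).

U+EAA43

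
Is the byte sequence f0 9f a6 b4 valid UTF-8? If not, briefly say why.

Leading byte 0xF0 = 11110000 → 4-byte form.
Continuation bytes 0x9F=10011111, 0xA6=10100110, 0xB4=10110100 all match 10xxxxxx.
Decoded value 0x1F9B4 is ≥ 0x10000 (shortest form) and not a surrogate.

valid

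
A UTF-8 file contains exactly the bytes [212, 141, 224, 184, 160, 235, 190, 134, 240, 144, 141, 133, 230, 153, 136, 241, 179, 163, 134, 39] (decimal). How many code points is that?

7

Byte at offset 0: 0xD4 = 11010100 → 2-byte char (#1). Advance 2.
Byte at offset 2: 0xE0 = 11100000 → 3-byte char (#2). Advance 3.
Byte at offset 5: 0xEB = 11101011 → 3-byte char (#3). Advance 3.
Byte at offset 8: 0xF0 = 11110000 → 4-byte char (#4). Advance 4.
Byte at offset 12: 0xE6 = 11100110 → 3-byte char (#5). Advance 3.
Byte at offset 15: 0xF1 = 11110001 → 4-byte char (#6). Advance 4.
Byte at offset 19: 0x27 = 00100111 → 1-byte char (#7). Advance 1.
Reached end at offset 20 after 7 code points.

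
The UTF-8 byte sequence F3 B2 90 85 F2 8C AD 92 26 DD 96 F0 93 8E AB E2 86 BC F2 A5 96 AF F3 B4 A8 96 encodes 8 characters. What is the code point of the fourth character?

Offset 0: leading byte 0xF3 = 11110011 → 4-byte char #1 = F3 B2 90 85.
Offset 4: leading byte 0xF2 = 11110010 → 4-byte char #2 = F2 8C AD 92.
Offset 8: leading byte 0x26 = 00100110 → 1-byte char #3 = 26.
Offset 9: leading byte 0xDD = 11011101 → 2-byte char #4 = DD 96.
Leading byte 0xDD = 11011101 matches 110xxxxx → 2-byte sequence.
Byte 1: 0xDD = 11011101, payload 11101 (5 bits).
Byte 2: 0x96 = 10010110 (10xxxxxx ✓), payload 010110.
Concatenate: 11101010110 = 0x756 (11 bits → U+0756).

U+0756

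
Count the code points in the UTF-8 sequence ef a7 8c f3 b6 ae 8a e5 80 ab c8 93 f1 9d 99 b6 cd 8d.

6

Byte at offset 0: 0xEF = 11101111 → 3-byte char (#1). Advance 3.
Byte at offset 3: 0xF3 = 11110011 → 4-byte char (#2). Advance 4.
Byte at offset 7: 0xE5 = 11100101 → 3-byte char (#3). Advance 3.
Byte at offset 10: 0xC8 = 11001000 → 2-byte char (#4). Advance 2.
Byte at offset 12: 0xF1 = 11110001 → 4-byte char (#5). Advance 4.
Byte at offset 16: 0xCD = 11001101 → 2-byte char (#6). Advance 2.
Reached end at offset 18 after 6 code points.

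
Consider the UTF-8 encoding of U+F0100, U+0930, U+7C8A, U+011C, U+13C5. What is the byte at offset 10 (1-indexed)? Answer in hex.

1-indexed offset 10 is 0-indexed offset 9.
U+F0100 → 4-byte form F3 B0 84 80 at offsets 0–3.
U+0930 → 3-byte form E0 A4 B0 at offsets 4–6.
U+7C8A → 3-byte form E7 B2 8A at offsets 7–9.
Offset 9 falls in char 3's range; it's byte 3 of E7 B2 8A = 0x8A.

0x8A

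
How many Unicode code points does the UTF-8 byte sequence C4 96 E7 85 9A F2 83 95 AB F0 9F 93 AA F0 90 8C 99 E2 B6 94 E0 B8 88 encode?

7

Byte at offset 0: 0xC4 = 11000100 → 2-byte char (#1). Advance 2.
Byte at offset 2: 0xE7 = 11100111 → 3-byte char (#2). Advance 3.
Byte at offset 5: 0xF2 = 11110010 → 4-byte char (#3). Advance 4.
Byte at offset 9: 0xF0 = 11110000 → 4-byte char (#4). Advance 4.
Byte at offset 13: 0xF0 = 11110000 → 4-byte char (#5). Advance 4.
Byte at offset 17: 0xE2 = 11100010 → 3-byte char (#6). Advance 3.
Byte at offset 20: 0xE0 = 11100000 → 3-byte char (#7). Advance 3.
Reached end at offset 23 after 7 code points.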